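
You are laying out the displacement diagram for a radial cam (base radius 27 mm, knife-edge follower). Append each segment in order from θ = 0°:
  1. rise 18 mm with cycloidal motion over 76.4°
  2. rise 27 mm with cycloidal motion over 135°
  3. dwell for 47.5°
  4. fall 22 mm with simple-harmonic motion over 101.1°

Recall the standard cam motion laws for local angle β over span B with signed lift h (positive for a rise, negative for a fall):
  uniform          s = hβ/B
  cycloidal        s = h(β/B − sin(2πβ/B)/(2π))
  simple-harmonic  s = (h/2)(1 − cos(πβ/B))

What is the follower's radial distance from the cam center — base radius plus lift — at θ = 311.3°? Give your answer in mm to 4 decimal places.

seg 1 [0°–76.4°] cycloidal, h=18: full span → s += 18 → s = 18.0000
seg 2 [76.4°–211.4°] cycloidal, h=27: full span → s += 27 → s = 45.0000
seg 3 [211.4°–258.9°] dwell: s stays 45.0000
seg 4 [258.9°–360°] simple-harmonic, h=-22: θ=311.3° here. β=52.4, B=101.1. -22/2·(1 − cos(π·0.5183)) = -11.6320 → s = 33.3680
radial distance = base radius + s = 27 + 33.3680 = 60.3680

60.3680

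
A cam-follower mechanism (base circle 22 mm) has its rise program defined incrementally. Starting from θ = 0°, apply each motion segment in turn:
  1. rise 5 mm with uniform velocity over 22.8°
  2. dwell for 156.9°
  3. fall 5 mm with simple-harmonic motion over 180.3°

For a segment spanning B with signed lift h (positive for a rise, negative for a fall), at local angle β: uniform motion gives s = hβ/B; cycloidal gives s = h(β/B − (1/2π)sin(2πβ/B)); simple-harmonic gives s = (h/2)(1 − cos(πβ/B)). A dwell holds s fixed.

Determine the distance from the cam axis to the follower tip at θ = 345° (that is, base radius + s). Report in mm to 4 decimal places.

seg 1 [0°–22.8°] uniform, h=5: full span → s += 5 → s = 5.0000
seg 2 [22.8°–179.7°] dwell: s stays 5.0000
seg 3 [179.7°–360°] simple-harmonic, h=-5: θ=345° here. β=165.3, B=180.3. -5/2·(1 − cos(π·0.9168)) = -4.9151 → s = 0.0849
radial distance = base radius + s = 22 + 0.0849 = 22.0849

22.0849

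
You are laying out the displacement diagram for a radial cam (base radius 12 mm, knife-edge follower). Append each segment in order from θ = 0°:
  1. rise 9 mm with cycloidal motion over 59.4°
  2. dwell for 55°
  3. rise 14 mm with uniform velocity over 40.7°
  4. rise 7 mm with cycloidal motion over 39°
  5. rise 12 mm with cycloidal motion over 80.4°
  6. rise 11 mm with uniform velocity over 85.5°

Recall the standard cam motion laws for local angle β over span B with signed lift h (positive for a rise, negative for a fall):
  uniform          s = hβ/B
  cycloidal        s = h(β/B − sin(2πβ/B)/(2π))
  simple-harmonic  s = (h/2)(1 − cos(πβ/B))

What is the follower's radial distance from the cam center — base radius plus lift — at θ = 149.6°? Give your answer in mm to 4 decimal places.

seg 1 [0°–59.4°] cycloidal, h=9: full span → s += 9 → s = 9.0000
seg 2 [59.4°–114.4°] dwell: s stays 9.0000
seg 3 [114.4°–155.1°] uniform, h=14: θ=149.6° here. β=35.2, B=40.7. 14·35.2/40.7 = 12.1081 → s = 21.1081
radial distance = base radius + s = 12 + 21.1081 = 33.1081

33.1081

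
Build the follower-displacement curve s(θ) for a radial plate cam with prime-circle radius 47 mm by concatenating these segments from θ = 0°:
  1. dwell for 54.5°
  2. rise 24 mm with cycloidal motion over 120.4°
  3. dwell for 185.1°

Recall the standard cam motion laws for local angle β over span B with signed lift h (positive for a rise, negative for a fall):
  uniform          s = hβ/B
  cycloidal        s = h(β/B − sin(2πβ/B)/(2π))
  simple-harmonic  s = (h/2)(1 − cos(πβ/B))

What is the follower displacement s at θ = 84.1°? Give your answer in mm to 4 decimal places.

seg 1 [0°–54.5°] dwell: s stays 0.0000
seg 2 [54.5°–174.9°] cycloidal, h=24: θ=84.1° here. β=29.6, B=120.4. 24·(0.2458 − sin(2π·0.2458)/(2π)) = 2.0819 → s = 2.0819

2.0819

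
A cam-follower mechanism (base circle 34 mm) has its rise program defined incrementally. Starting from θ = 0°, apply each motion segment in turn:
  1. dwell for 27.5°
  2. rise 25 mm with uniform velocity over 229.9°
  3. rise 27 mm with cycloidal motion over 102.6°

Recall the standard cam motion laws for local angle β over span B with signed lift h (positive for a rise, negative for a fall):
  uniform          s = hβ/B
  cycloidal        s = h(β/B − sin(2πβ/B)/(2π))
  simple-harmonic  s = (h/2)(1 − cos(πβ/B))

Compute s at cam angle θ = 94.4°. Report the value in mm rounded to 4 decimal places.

seg 1 [0°–27.5°] dwell: s stays 0.0000
seg 2 [27.5°–257.4°] uniform, h=25: θ=94.4° here. β=66.9, B=229.9. 25·66.9/229.9 = 7.2749 → s = 7.2749

7.2749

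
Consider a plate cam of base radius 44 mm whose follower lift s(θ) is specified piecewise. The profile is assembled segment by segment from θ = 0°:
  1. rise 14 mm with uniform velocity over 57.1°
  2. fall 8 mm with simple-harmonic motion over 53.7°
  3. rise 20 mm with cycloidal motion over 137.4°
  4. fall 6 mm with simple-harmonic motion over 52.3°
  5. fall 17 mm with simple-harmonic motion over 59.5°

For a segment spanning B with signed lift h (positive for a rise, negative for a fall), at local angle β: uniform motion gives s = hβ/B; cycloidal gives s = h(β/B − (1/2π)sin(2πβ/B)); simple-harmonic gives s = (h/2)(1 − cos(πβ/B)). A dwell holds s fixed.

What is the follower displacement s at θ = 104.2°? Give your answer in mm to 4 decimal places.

seg 1 [0°–57.1°] uniform, h=14: full span → s += 14 → s = 14.0000
seg 2 [57.1°–110.8°] simple-harmonic, h=-8: θ=104.2° here. β=47.1, B=53.7. -8/2·(1 − cos(π·0.8771)) = -7.7055 → s = 6.2945

6.2945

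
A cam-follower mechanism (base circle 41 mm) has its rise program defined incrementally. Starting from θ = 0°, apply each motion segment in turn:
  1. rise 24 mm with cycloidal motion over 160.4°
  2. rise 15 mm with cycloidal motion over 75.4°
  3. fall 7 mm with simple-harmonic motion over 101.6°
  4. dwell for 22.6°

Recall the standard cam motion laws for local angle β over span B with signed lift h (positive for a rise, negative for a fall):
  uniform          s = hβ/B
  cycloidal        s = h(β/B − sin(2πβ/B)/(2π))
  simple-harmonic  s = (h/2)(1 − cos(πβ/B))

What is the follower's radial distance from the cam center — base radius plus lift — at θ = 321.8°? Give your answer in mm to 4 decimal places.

seg 1 [0°–160.4°] cycloidal, h=24: full span → s += 24 → s = 24.0000
seg 2 [160.4°–235.8°] cycloidal, h=15: full span → s += 15 → s = 39.0000
seg 3 [235.8°–337.4°] simple-harmonic, h=-7: θ=321.8° here. β=86, B=101.6. -7/2·(1 − cos(π·0.8465)) = -6.6006 → s = 32.3994
radial distance = base radius + s = 41 + 32.3994 = 73.3994

73.3994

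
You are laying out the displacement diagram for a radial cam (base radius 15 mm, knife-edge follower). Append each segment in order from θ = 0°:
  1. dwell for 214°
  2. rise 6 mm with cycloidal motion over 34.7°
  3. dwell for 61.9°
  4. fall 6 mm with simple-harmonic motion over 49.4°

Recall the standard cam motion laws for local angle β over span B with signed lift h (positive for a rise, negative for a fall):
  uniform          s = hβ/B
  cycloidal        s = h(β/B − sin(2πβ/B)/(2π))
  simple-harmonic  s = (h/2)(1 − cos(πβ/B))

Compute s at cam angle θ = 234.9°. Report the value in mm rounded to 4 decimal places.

seg 1 [0°–214°] dwell: s stays 0.0000
seg 2 [214°–248.7°] cycloidal, h=6: θ=234.9° here. β=20.9, B=34.7. 6·(0.6023 − sin(2π·0.6023)/(2π)) = 4.1863 → s = 4.1863

4.1863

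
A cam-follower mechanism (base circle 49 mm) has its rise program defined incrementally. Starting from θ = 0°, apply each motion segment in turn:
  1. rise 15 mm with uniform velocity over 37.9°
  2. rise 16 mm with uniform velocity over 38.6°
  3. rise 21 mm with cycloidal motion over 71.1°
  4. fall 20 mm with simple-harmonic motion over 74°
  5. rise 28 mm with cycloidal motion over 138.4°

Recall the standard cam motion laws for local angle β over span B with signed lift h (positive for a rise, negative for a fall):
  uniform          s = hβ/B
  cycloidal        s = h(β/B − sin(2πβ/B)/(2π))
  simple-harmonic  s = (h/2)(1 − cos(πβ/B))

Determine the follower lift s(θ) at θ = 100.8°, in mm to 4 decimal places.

seg 1 [0°–37.9°] uniform, h=15: full span → s += 15 → s = 15.0000
seg 2 [37.9°–76.5°] uniform, h=16: full span → s += 16 → s = 31.0000
seg 3 [76.5°–147.6°] cycloidal, h=21: θ=100.8° here. β=24.3, B=71.1. 21·(0.3418 − sin(2π·0.3418)/(2π)) = 4.3754 → s = 35.3754

35.3754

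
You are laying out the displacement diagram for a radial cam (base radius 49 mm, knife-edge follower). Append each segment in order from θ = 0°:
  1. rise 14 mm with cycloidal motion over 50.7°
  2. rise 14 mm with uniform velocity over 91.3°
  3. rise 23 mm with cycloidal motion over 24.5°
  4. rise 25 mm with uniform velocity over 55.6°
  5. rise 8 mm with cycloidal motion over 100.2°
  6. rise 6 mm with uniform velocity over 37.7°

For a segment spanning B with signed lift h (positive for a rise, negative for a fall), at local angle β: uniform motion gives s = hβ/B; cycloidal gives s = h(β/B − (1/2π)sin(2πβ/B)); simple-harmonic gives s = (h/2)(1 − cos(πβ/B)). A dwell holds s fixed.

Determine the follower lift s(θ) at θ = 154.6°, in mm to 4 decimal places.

seg 1 [0°–50.7°] cycloidal, h=14: full span → s += 14 → s = 14.0000
seg 2 [50.7°–142°] uniform, h=14: full span → s += 14 → s = 28.0000
seg 3 [142°–166.5°] cycloidal, h=23: θ=154.6° here. β=12.6, B=24.5. 23·(0.5143 − sin(2π·0.5143)/(2π)) = 12.1567 → s = 40.1567

40.1567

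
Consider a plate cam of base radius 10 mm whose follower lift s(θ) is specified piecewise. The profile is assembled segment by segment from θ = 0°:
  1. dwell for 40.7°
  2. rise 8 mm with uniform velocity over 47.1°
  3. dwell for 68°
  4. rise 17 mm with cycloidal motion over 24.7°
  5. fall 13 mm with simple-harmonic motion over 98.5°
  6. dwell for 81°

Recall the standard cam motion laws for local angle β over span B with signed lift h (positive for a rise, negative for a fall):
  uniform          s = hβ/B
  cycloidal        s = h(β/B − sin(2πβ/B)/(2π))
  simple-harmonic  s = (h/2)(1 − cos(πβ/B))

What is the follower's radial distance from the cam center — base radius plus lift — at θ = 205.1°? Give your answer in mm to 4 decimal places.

seg 1 [0°–40.7°] dwell: s stays 0.0000
seg 2 [40.7°–87.8°] uniform, h=8: full span → s += 8 → s = 8.0000
seg 3 [87.8°–155.8°] dwell: s stays 8.0000
seg 4 [155.8°–180.5°] cycloidal, h=17: full span → s += 17 → s = 25.0000
seg 5 [180.5°–279°] simple-harmonic, h=-13: θ=205.1° here. β=24.6, B=98.5. -13/2·(1 − cos(π·0.2497)) = -1.9001 → s = 23.0999
radial distance = base radius + s = 10 + 23.0999 = 33.0999

33.0999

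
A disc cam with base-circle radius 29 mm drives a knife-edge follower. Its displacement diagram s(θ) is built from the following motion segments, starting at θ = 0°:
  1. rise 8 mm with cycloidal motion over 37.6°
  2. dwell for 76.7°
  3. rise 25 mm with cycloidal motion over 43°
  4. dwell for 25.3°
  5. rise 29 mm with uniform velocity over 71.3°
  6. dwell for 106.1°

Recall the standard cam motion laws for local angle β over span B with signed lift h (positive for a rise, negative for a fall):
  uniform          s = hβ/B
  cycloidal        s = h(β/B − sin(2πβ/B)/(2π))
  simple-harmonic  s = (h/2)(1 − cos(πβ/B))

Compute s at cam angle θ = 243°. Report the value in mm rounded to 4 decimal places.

seg 1 [0°–37.6°] cycloidal, h=8: full span → s += 8 → s = 8.0000
seg 2 [37.6°–114.3°] dwell: s stays 8.0000
seg 3 [114.3°–157.3°] cycloidal, h=25: full span → s += 25 → s = 33.0000
seg 4 [157.3°–182.6°] dwell: s stays 33.0000
seg 5 [182.6°–253.9°] uniform, h=29: θ=243° here. β=60.4, B=71.3. 29·60.4/71.3 = 24.5666 → s = 57.5666

57.5666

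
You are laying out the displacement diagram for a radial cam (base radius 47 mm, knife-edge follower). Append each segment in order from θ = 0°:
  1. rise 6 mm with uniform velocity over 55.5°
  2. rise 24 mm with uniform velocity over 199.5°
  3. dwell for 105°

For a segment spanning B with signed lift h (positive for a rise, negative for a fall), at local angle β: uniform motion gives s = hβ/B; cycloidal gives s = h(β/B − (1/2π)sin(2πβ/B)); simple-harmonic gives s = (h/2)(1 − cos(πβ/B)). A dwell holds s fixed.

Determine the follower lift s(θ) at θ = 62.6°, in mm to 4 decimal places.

seg 1 [0°–55.5°] uniform, h=6: full span → s += 6 → s = 6.0000
seg 2 [55.5°–255°] uniform, h=24: θ=62.6° here. β=7.1, B=199.5. 24·7.1/199.5 = 0.8541 → s = 6.8541

6.8541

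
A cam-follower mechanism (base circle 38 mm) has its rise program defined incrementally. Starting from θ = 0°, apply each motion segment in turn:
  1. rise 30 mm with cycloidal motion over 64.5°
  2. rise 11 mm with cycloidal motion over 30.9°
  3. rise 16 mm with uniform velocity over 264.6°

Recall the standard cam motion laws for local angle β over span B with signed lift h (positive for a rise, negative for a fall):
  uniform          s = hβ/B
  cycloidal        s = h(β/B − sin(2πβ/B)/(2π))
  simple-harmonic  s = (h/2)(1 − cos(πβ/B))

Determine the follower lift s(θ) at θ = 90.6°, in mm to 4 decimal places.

seg 1 [0°–64.5°] cycloidal, h=30: full span → s += 30 → s = 30.0000
seg 2 [64.5°–95.4°] cycloidal, h=11: θ=90.6° here. β=26.1, B=30.9. 11·(0.8447 − sin(2π·0.8447)/(2π)) = 10.7413 → s = 40.7413

40.7413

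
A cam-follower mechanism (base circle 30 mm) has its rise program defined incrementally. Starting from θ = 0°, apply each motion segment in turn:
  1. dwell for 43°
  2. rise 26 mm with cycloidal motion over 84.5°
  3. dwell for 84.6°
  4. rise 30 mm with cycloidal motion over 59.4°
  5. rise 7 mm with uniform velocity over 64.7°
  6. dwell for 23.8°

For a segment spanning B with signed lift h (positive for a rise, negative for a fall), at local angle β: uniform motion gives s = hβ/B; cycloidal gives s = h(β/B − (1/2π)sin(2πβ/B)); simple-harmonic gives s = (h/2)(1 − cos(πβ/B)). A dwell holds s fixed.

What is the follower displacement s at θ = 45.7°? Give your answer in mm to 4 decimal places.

seg 1 [0°–43°] dwell: s stays 0.0000
seg 2 [43°–127.5°] cycloidal, h=26: θ=45.7° here. β=2.7, B=84.5. 26·(0.0320 − sin(2π·0.0320)/(2π)) = 0.0056 → s = 0.0056

0.0056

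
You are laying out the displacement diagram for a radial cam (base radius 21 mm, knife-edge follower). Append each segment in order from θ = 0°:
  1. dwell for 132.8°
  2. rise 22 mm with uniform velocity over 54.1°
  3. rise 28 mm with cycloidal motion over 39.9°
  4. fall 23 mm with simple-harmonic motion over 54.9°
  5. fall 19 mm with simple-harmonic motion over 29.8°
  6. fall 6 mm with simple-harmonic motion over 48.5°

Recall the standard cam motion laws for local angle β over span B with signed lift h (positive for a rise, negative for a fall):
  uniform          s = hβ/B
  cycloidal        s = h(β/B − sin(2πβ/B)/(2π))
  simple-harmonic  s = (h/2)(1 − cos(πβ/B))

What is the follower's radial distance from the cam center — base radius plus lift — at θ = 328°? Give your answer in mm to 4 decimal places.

seg 1 [0°–132.8°] dwell: s stays 0.0000
seg 2 [132.8°–186.9°] uniform, h=22: full span → s += 22 → s = 22.0000
seg 3 [186.9°–226.8°] cycloidal, h=28: full span → s += 28 → s = 50.0000
seg 4 [226.8°–281.7°] simple-harmonic, h=-23: full span → s += -23 → s = 27.0000
seg 5 [281.7°–311.5°] simple-harmonic, h=-19: full span → s += -19 → s = 8.0000
seg 6 [311.5°–360°] simple-harmonic, h=-6: θ=328° here. β=16.5, B=48.5. -6/2·(1 − cos(π·0.3402)) = -1.5564 → s = 6.4436
radial distance = base radius + s = 21 + 6.4436 = 27.4436

27.4436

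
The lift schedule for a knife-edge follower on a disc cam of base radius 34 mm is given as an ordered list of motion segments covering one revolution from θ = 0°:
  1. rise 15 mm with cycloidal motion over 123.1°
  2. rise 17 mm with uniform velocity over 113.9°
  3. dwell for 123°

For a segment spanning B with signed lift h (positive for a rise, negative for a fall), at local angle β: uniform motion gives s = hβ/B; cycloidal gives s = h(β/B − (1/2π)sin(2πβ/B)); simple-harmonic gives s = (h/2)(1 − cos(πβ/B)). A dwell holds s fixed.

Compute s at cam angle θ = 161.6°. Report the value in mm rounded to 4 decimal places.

seg 1 [0°–123.1°] cycloidal, h=15: full span → s += 15 → s = 15.0000
seg 2 [123.1°–237°] uniform, h=17: θ=161.6° here. β=38.5, B=113.9. 17·38.5/113.9 = 5.7463 → s = 20.7463

20.7463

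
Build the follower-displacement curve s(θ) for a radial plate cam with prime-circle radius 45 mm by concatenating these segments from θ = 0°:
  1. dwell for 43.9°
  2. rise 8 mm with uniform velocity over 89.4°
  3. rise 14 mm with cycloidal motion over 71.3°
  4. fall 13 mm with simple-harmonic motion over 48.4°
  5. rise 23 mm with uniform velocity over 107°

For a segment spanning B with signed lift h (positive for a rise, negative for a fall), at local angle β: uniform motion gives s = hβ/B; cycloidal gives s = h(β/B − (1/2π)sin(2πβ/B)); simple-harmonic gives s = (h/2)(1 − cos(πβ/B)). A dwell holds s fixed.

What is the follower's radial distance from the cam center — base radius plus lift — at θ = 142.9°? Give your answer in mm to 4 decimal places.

seg 1 [0°–43.9°] dwell: s stays 0.0000
seg 2 [43.9°–133.3°] uniform, h=8: full span → s += 8 → s = 8.0000
seg 3 [133.3°–204.6°] cycloidal, h=14: θ=142.9° here. β=9.6, B=71.3. 14·(0.1346 − sin(2π·0.1346)/(2π)) = 0.2169 → s = 8.2169
radial distance = base radius + s = 45 + 8.2169 = 53.2169

53.2169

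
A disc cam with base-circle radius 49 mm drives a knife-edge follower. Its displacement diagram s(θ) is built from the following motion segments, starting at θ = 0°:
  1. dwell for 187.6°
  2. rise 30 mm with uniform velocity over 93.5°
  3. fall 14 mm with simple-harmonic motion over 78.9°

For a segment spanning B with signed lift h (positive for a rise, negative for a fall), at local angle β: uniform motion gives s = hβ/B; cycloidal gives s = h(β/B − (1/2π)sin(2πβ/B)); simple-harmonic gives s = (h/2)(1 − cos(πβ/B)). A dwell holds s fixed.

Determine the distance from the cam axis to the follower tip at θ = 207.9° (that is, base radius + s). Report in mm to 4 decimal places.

seg 1 [0°–187.6°] dwell: s stays 0.0000
seg 2 [187.6°–281.1°] uniform, h=30: θ=207.9° here. β=20.3, B=93.5. 30·20.3/93.5 = 6.5134 → s = 6.5134
radial distance = base radius + s = 49 + 6.5134 = 55.5134

55.5134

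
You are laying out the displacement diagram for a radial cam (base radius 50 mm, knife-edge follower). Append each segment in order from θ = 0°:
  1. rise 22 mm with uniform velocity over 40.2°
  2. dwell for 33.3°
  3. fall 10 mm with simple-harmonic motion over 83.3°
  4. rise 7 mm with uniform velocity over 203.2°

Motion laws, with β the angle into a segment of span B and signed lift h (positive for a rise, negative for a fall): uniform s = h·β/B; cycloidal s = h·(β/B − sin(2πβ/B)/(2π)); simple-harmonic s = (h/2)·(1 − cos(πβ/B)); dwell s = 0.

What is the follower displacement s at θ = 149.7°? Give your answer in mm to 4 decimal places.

seg 1 [0°–40.2°] uniform, h=22: full span → s += 22 → s = 22.0000
seg 2 [40.2°–73.5°] dwell: s stays 22.0000
seg 3 [73.5°–156.8°] simple-harmonic, h=-10: θ=149.7° here. β=76.2, B=83.3. -10/2·(1 − cos(π·0.9148)) = -9.8218 → s = 12.1782

12.1782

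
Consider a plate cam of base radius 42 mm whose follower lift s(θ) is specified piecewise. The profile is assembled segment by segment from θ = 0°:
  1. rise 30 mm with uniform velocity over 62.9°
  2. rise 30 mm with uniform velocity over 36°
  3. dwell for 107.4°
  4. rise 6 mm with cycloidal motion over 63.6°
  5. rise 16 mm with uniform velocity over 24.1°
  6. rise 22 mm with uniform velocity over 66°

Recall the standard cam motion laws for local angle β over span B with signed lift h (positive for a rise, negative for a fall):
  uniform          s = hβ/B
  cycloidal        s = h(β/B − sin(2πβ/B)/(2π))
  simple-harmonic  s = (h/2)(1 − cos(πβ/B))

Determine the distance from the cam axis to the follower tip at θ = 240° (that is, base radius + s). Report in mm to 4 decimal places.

seg 1 [0°–62.9°] uniform, h=30: full span → s += 30 → s = 30.0000
seg 2 [62.9°–98.9°] uniform, h=30: full span → s += 30 → s = 60.0000
seg 3 [98.9°–206.3°] dwell: s stays 60.0000
seg 4 [206.3°–269.9°] cycloidal, h=6: θ=240° here. β=33.7, B=63.6. 6·(0.5299 − sin(2π·0.5299)/(2π)) = 3.3574 → s = 63.3574
radial distance = base radius + s = 42 + 63.3574 = 105.3574

105.3574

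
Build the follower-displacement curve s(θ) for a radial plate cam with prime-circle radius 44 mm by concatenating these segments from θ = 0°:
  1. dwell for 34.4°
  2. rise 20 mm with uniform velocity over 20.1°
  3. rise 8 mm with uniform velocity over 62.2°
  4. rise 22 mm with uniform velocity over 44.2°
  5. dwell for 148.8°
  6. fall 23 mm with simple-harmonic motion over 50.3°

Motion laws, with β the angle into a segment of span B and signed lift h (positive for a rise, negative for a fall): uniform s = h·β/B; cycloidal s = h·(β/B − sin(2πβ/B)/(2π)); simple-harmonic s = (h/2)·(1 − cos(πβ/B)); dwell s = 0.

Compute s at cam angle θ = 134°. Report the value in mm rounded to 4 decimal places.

seg 1 [0°–34.4°] dwell: s stays 0.0000
seg 2 [34.4°–54.5°] uniform, h=20: full span → s += 20 → s = 20.0000
seg 3 [54.5°–116.7°] uniform, h=8: full span → s += 8 → s = 28.0000
seg 4 [116.7°–160.9°] uniform, h=22: θ=134° here. β=17.3, B=44.2. 22·17.3/44.2 = 8.6109 → s = 36.6109

36.6109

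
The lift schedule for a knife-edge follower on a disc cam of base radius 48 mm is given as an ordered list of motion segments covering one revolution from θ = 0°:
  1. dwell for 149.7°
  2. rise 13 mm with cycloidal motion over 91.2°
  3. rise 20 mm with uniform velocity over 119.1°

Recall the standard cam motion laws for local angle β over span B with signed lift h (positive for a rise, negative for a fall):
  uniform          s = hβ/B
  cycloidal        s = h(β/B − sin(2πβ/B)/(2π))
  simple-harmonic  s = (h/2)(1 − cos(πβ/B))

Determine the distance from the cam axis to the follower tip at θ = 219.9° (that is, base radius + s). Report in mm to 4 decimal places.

seg 1 [0°–149.7°] dwell: s stays 0.0000
seg 2 [149.7°–240.9°] cycloidal, h=13: θ=219.9° here. β=70.2, B=91.2. 13·(0.7697 − sin(2π·0.7697)/(2π)) = 12.0597 → s = 12.0597
radial distance = base radius + s = 48 + 12.0597 = 60.0597

60.0597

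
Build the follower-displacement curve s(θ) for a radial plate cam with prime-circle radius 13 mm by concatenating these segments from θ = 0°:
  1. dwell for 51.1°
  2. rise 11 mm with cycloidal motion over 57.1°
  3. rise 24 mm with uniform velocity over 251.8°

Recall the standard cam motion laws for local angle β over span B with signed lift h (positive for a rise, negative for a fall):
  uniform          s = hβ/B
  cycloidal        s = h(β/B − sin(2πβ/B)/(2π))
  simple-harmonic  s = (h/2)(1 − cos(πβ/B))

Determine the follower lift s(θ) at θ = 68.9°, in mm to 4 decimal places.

seg 1 [0°–51.1°] dwell: s stays 0.0000
seg 2 [51.1°–108.2°] cycloidal, h=11: θ=68.9° here. β=17.8, B=57.1. 11·(0.3117 − sin(2π·0.3117)/(2π)) = 1.8084 → s = 1.8084

1.8084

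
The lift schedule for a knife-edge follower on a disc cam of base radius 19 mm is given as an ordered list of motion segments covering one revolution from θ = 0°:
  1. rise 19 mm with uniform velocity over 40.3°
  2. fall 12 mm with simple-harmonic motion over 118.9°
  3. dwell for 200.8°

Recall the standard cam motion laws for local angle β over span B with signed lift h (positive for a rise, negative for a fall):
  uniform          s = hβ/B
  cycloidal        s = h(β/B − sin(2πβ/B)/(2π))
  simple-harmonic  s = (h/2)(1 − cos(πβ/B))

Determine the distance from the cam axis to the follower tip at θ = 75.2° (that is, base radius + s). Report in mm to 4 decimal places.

seg 1 [0°–40.3°] uniform, h=19: full span → s += 19 → s = 19.0000
seg 2 [40.3°–159.2°] simple-harmonic, h=-12: θ=75.2° here. β=34.9, B=118.9. -12/2·(1 − cos(π·0.2935)) = -2.3753 → s = 16.6247
radial distance = base radius + s = 19 + 16.6247 = 35.6247

35.6247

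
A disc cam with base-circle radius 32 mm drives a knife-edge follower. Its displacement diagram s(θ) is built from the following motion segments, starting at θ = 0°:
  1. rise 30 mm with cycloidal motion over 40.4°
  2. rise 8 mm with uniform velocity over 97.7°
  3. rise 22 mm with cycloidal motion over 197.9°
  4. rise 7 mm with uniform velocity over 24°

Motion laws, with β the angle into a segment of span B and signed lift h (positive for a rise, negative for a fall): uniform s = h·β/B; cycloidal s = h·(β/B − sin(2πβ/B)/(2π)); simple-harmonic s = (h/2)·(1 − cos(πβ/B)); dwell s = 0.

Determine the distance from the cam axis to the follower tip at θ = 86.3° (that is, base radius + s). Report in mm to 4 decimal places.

seg 1 [0°–40.4°] cycloidal, h=30: full span → s += 30 → s = 30.0000
seg 2 [40.4°–138.1°] uniform, h=8: θ=86.3° here. β=45.9, B=97.7. 8·45.9/97.7 = 3.7584 → s = 33.7584
radial distance = base radius + s = 32 + 33.7584 = 65.7584

65.7584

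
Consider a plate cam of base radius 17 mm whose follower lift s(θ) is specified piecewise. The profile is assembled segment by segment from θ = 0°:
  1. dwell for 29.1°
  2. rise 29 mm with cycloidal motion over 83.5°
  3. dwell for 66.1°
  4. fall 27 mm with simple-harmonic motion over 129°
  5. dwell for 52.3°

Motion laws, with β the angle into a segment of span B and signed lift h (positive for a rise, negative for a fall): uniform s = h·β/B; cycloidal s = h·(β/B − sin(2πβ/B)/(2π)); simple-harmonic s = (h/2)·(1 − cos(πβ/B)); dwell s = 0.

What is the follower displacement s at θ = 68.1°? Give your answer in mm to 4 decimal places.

seg 1 [0°–29.1°] dwell: s stays 0.0000
seg 2 [29.1°–112.6°] cycloidal, h=29: θ=68.1° here. β=39, B=83.5. 29·(0.4671 − sin(2π·0.4671)/(2π)) = 12.5966 → s = 12.5966

12.5966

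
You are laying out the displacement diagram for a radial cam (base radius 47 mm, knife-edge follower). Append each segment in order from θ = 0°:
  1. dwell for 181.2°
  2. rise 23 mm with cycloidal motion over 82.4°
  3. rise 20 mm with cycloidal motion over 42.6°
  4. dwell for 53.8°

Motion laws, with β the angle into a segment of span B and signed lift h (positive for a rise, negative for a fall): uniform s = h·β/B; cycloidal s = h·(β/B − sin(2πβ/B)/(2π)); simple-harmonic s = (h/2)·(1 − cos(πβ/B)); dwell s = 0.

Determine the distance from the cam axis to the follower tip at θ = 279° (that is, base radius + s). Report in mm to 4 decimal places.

seg 1 [0°–181.2°] dwell: s stays 0.0000
seg 2 [181.2°–263.6°] cycloidal, h=23: full span → s += 23 → s = 23.0000
seg 3 [263.6°–306.2°] cycloidal, h=20: θ=279° here. β=15.4, B=42.6. 20·(0.3615 − sin(2π·0.3615)/(2π)) = 4.7967 → s = 27.7967
radial distance = base radius + s = 47 + 27.7967 = 74.7967

74.7967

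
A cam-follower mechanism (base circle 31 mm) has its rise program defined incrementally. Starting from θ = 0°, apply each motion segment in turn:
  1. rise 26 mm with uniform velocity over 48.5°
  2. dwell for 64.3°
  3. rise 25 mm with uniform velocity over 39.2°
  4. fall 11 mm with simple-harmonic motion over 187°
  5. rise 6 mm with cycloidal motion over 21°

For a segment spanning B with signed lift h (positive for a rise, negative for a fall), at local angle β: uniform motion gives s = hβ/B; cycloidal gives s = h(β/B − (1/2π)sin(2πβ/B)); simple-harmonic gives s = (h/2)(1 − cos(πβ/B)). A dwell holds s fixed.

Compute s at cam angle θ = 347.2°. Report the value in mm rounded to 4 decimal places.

seg 1 [0°–48.5°] uniform, h=26: full span → s += 26 → s = 26.0000
seg 2 [48.5°–112.8°] dwell: s stays 26.0000
seg 3 [112.8°–152°] uniform, h=25: full span → s += 25 → s = 51.0000
seg 4 [152°–339°] simple-harmonic, h=-11: full span → s += -11 → s = 40.0000
seg 5 [339°–360°] cycloidal, h=6: θ=347.2° here. β=8.2, B=21. 6·(0.3905 − sin(2π·0.3905)/(2π)) = 1.7364 → s = 41.7364

41.7364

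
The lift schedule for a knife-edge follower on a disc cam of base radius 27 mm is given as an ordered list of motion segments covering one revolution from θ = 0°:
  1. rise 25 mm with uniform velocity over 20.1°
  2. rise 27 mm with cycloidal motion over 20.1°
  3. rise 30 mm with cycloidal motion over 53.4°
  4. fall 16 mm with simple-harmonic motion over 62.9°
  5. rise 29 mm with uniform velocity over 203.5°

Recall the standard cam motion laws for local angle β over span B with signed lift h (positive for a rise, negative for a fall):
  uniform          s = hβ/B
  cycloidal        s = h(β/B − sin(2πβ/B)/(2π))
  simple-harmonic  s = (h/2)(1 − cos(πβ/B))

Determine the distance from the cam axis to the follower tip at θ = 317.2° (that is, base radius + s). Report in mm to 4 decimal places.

seg 1 [0°–20.1°] uniform, h=25: full span → s += 25 → s = 25.0000
seg 2 [20.1°–40.2°] cycloidal, h=27: full span → s += 27 → s = 52.0000
seg 3 [40.2°–93.6°] cycloidal, h=30: full span → s += 30 → s = 82.0000
seg 4 [93.6°–156.5°] simple-harmonic, h=-16: full span → s += -16 → s = 66.0000
seg 5 [156.5°–360°] uniform, h=29: θ=317.2° here. β=160.7, B=203.5. 29·160.7/203.5 = 22.9007 → s = 88.9007
radial distance = base radius + s = 27 + 88.9007 = 115.9007

115.9007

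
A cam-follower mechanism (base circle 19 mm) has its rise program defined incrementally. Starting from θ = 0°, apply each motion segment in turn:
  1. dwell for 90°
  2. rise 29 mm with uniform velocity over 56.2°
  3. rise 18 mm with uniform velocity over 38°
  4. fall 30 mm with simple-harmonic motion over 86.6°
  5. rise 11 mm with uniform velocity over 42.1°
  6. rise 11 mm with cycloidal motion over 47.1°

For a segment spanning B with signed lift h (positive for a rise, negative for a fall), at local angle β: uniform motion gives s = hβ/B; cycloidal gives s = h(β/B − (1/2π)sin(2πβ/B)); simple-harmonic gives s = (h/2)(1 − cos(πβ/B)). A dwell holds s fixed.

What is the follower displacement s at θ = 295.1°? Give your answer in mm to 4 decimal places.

seg 1 [0°–90°] dwell: s stays 0.0000
seg 2 [90°–146.2°] uniform, h=29: full span → s += 29 → s = 29.0000
seg 3 [146.2°–184.2°] uniform, h=18: full span → s += 18 → s = 47.0000
seg 4 [184.2°–270.8°] simple-harmonic, h=-30: full span → s += -30 → s = 17.0000
seg 5 [270.8°–312.9°] uniform, h=11: θ=295.1° here. β=24.3, B=42.1. 11·24.3/42.1 = 6.3492 → s = 23.3492

23.3492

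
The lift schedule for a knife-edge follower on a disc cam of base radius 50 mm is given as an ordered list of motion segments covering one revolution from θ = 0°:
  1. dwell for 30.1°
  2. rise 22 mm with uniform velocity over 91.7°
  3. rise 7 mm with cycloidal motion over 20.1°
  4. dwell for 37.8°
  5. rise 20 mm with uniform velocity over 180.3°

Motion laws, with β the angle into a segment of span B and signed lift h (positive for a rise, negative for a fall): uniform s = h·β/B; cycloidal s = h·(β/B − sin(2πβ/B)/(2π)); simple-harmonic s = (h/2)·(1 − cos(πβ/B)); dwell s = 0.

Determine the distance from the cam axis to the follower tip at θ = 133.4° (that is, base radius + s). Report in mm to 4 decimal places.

seg 1 [0°–30.1°] dwell: s stays 0.0000
seg 2 [30.1°–121.8°] uniform, h=22: full span → s += 22 → s = 22.0000
seg 3 [121.8°–141.9°] cycloidal, h=7: θ=133.4° here. β=11.6, B=20.1. 7·(0.5771 − sin(2π·0.5771)/(2π)) = 4.5587 → s = 26.5587
radial distance = base radius + s = 50 + 26.5587 = 76.5587

76.5587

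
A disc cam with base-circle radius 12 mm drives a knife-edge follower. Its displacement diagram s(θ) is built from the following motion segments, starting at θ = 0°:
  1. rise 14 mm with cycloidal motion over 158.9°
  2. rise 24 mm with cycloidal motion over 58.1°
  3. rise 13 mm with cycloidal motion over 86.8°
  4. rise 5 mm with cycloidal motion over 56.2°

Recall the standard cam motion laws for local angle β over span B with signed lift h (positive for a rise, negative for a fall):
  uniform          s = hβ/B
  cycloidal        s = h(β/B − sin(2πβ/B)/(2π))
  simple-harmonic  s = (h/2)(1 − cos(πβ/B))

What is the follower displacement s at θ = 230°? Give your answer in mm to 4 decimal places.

seg 1 [0°–158.9°] cycloidal, h=14: full span → s += 14 → s = 14.0000
seg 2 [158.9°–217°] cycloidal, h=24: full span → s += 24 → s = 38.0000
seg 3 [217°–303.8°] cycloidal, h=13: θ=230° here. β=13, B=86.8. 13·(0.1498 − sin(2π·0.1498)/(2π)) = 0.2749 → s = 38.2749

38.2749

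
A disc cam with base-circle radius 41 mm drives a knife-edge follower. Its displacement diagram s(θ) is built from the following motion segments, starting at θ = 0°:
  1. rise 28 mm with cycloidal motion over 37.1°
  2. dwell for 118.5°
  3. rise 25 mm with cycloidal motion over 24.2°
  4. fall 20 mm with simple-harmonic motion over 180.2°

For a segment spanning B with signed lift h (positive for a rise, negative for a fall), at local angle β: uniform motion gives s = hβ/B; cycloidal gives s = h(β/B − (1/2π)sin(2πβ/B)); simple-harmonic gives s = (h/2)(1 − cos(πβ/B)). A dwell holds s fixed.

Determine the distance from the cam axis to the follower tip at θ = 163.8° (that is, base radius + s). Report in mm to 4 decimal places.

seg 1 [0°–37.1°] cycloidal, h=28: full span → s += 28 → s = 28.0000
seg 2 [37.1°–155.6°] dwell: s stays 28.0000
seg 3 [155.6°–179.8°] cycloidal, h=25: θ=163.8° here. β=8.2, B=24.2. 25·(0.3388 − sin(2π·0.3388)/(2π)) = 5.0962 → s = 33.0962
radial distance = base radius + s = 41 + 33.0962 = 74.0962

74.0962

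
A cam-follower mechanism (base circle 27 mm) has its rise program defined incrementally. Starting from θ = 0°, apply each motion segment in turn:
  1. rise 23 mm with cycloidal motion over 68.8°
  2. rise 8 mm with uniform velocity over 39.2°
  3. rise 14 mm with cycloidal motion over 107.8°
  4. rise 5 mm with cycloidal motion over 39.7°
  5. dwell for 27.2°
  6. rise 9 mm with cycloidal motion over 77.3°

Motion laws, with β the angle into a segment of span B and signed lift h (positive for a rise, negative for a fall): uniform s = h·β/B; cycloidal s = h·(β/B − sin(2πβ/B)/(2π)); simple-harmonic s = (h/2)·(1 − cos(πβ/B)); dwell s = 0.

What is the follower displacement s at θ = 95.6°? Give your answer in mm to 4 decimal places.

seg 1 [0°–68.8°] cycloidal, h=23: full span → s += 23 → s = 23.0000
seg 2 [68.8°–108°] uniform, h=8: θ=95.6° here. β=26.8, B=39.2. 8·26.8/39.2 = 5.4694 → s = 28.4694

28.4694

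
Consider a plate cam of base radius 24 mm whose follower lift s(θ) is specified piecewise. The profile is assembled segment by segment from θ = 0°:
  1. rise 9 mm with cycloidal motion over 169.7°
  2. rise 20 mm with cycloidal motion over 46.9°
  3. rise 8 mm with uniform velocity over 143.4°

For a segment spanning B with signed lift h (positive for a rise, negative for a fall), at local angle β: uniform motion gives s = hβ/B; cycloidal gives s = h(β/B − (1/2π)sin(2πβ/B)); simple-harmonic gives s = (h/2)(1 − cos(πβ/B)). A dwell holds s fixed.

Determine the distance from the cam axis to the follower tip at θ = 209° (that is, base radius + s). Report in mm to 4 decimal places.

seg 1 [0°–169.7°] cycloidal, h=9: full span → s += 9 → s = 9.0000
seg 2 [169.7°–216.6°] cycloidal, h=20: θ=209° here. β=39.3, B=46.9. 20·(0.8380 − sin(2π·0.8380)/(2π)) = 19.4684 → s = 28.4684
radial distance = base radius + s = 24 + 28.4684 = 52.4684

52.4684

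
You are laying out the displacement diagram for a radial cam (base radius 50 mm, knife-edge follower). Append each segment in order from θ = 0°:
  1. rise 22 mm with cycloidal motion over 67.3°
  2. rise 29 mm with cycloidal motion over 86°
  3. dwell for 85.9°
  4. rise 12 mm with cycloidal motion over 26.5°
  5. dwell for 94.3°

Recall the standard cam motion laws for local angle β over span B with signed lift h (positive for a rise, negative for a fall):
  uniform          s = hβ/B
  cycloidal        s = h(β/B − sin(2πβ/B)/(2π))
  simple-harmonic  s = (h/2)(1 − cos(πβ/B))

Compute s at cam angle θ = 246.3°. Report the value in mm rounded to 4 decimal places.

seg 1 [0°–67.3°] cycloidal, h=22: full span → s += 22 → s = 22.0000
seg 2 [67.3°–153.3°] cycloidal, h=29: full span → s += 29 → s = 51.0000
seg 3 [153.3°–239.2°] dwell: s stays 51.0000
seg 4 [239.2°–265.7°] cycloidal, h=12: θ=246.3° here. β=7.1, B=26.5. 12·(0.2679 − sin(2π·0.2679)/(2π)) = 1.3173 → s = 52.3173

52.3173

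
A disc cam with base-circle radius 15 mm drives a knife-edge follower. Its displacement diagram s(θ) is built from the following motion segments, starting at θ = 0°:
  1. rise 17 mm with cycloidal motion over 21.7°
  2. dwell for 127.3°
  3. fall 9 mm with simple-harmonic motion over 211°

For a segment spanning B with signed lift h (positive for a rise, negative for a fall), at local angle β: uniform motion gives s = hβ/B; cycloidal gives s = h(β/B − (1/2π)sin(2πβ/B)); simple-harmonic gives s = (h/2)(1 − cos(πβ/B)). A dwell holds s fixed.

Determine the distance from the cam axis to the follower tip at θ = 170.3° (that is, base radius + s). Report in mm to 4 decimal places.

seg 1 [0°–21.7°] cycloidal, h=17: full span → s += 17 → s = 17.0000
seg 2 [21.7°–149°] dwell: s stays 17.0000
seg 3 [149°–360°] simple-harmonic, h=-9: θ=170.3° here. β=21.3, B=211. -9/2·(1 − cos(π·0.1009)) = -0.2244 → s = 16.7756
radial distance = base radius + s = 15 + 16.7756 = 31.7756

31.7756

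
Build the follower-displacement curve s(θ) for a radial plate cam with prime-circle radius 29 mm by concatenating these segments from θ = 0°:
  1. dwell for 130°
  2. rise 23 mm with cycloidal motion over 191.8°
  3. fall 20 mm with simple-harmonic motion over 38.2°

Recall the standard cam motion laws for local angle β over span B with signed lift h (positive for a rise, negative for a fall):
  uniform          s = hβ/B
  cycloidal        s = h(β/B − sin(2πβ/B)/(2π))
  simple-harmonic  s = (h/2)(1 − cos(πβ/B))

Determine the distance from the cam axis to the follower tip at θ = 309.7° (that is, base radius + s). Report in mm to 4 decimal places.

seg 1 [0°–130°] dwell: s stays 0.0000
seg 2 [130°–321.8°] cycloidal, h=23: θ=309.7° here. β=179.7, B=191.8. 23·(0.9369 − sin(2π·0.9369)/(2π)) = 22.9623 → s = 22.9623
radial distance = base radius + s = 29 + 22.9623 = 51.9623

51.9623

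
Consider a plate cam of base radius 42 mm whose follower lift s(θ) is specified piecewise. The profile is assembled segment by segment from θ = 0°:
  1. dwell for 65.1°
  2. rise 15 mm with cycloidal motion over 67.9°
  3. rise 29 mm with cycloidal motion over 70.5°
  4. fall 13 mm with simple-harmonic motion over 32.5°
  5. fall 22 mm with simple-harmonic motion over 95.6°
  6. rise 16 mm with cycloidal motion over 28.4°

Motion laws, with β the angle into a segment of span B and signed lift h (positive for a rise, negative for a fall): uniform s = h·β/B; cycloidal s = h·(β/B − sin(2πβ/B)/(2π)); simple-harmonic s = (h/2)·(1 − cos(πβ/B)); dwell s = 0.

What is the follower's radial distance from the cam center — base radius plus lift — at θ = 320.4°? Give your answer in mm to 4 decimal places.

seg 1 [0°–65.1°] dwell: s stays 0.0000
seg 2 [65.1°–133°] cycloidal, h=15: full span → s += 15 → s = 15.0000
seg 3 [133°–203.5°] cycloidal, h=29: full span → s += 29 → s = 44.0000
seg 4 [203.5°–236°] simple-harmonic, h=-13: full span → s += -13 → s = 31.0000
seg 5 [236°–331.6°] simple-harmonic, h=-22: θ=320.4° here. β=84.4, B=95.6. -22/2·(1 − cos(π·0.8828)) = -21.2633 → s = 9.7367
radial distance = base radius + s = 42 + 9.7367 = 51.7367

51.7367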